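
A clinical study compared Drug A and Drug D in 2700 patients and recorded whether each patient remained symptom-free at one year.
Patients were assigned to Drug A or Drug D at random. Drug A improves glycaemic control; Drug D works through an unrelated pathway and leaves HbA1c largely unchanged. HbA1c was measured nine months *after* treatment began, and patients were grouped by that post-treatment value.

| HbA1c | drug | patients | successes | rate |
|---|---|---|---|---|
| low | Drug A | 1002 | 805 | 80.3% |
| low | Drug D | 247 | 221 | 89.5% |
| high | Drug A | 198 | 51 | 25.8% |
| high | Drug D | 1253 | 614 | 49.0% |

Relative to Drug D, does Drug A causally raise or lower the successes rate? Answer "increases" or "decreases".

increases

Drug D is higher inside every HbA1c stratum but Drug A is higher in aggregate. Whether to stratify depends on how HbA1c relates to the drug.
Stratifying would compare drugs among patients the drugs themselves sorted into HbA1c groups — a form of selection on an intermediate. The unconditioned pooled rates give the total causal effect.
Pooled: Drug A 71.3% vs Drug D 55.7%; Drug A is higher overall.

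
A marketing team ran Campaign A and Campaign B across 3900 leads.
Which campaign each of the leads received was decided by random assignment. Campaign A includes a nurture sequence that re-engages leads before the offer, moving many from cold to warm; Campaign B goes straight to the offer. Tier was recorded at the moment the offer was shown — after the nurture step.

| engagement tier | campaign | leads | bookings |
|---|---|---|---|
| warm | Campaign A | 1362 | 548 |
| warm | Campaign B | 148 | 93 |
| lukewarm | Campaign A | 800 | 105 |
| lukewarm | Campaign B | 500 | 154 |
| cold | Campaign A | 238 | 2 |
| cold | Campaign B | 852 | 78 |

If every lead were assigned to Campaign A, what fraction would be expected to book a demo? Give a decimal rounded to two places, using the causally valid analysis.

0.27

Because the campaign influences engagement tier, engagement tier is a post-treatment mediator, not a confounder. Stratifying on it would bias the estimate; the causal effect is the crude pooled difference.
So P(outcome | do(Campaign A)) is just the pooled rate for Campaign A: 655/2400 = 0.273.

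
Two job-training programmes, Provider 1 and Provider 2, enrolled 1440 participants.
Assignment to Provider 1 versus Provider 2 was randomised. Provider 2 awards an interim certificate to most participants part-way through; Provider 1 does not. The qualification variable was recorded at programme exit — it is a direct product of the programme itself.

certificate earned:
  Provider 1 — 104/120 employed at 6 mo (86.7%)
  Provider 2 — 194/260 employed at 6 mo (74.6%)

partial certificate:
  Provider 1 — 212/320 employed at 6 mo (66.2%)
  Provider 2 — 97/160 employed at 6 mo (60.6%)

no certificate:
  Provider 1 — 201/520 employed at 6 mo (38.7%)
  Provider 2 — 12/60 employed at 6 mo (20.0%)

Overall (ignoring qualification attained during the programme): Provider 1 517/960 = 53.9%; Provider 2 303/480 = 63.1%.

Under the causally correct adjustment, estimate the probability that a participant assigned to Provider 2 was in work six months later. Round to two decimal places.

Qualification attained during the programme lies on the pathway programme → qualification attained during the programme → outcome, so adjusting for it blocks the indirect effect. For the total causal effect of programme, use the unadjusted pooled rates.
So P(outcome | do(Provider 2)) is just the pooled rate for Provider 2: 303/480 = 0.631.

0.63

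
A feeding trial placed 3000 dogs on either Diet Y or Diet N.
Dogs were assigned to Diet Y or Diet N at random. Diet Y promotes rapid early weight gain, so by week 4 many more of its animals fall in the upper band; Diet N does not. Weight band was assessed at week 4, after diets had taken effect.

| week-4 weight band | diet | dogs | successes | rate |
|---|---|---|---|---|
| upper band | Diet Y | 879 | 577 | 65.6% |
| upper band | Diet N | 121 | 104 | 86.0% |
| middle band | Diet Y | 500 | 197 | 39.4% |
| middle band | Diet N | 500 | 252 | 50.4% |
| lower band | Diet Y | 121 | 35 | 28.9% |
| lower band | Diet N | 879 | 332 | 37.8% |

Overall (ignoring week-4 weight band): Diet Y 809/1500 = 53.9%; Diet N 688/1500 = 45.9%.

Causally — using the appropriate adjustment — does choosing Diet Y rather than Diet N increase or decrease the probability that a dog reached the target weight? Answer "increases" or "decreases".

increases

Diet N is higher inside every week-4 weight band stratum but Diet Y is higher in aggregate. Whether to stratify depends on how week-4 weight band relates to the diet.
The distribution of week-4 weight band is itself part of what the diet does — it is an intermediate outcome. Holding it fixed would remove that part of the effect; the total effect is the pooled difference.
Pooled: Diet Y 53.9% vs Diet N 45.9%; Diet Y is higher overall.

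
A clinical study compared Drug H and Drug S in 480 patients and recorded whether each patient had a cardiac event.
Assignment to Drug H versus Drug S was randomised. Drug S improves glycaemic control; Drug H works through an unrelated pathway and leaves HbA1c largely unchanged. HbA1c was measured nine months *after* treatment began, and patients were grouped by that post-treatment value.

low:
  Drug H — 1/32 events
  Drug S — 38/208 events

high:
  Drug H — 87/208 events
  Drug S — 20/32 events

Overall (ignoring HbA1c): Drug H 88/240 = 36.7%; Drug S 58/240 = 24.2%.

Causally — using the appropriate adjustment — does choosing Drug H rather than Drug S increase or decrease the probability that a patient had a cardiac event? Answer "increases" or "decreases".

The HbA1c-specific comparison favours Drug H throughout, but the pooled figures favour Drug S. The question is whether to condition on HbA1c.
Stratifying would compare drugs among patients the drugs themselves sorted into HbA1c groups — a form of selection on an intermediate. The unconditioned pooled rates give the total causal effect.
Pooled: Drug H 36.7% vs Drug S 24.2%; Drug S is lower overall.

increases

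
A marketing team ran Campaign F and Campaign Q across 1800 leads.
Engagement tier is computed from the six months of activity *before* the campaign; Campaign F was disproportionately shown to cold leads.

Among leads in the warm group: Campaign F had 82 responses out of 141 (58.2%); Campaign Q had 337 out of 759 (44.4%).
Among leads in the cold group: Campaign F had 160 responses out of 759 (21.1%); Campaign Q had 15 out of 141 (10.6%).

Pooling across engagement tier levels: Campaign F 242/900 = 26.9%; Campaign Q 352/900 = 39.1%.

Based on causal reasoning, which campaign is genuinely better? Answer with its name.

Campaign F

Engagement tier satisfies the back-door criterion: it is not a descendant of the campaign, and it blocks the spurious path from campaign to outcome. Adjusting for it (i.e., using the within-engagement tier rates) gives the causal effect.
Within each level — warm: 58.2% vs 44.4%; cold: 21.1% vs 10.6% — Campaign F is higher every time.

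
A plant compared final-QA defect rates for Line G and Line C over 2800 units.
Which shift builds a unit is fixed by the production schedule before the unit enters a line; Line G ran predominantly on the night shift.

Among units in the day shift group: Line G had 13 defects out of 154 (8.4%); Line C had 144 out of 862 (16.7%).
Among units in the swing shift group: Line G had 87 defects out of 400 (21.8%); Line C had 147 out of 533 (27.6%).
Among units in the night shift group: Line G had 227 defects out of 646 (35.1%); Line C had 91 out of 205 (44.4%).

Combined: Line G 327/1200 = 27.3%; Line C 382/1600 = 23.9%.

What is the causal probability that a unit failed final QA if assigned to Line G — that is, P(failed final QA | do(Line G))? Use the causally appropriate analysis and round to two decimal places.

0.21

Within every shift level Line G has the lower rate, yet pooled Line C does — Simpson's reversal.
Here shift is a common cause — it drives both which line a case falls under and the outcome. The crude comparison mixes populations; the stratum-specific rates are the causally relevant ones.
Standardising Line G to the population shift mix: 0.363·13/154 + 0.333·87/400 + 0.304·227/646 = 0.210.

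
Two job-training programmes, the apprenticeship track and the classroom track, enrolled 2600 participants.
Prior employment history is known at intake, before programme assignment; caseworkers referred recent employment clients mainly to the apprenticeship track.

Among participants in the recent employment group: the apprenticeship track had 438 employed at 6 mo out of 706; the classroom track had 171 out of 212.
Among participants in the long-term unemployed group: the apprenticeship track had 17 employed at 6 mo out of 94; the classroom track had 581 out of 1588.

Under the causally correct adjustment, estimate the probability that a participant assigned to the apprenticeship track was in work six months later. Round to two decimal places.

0.34

The prior employment history-specific comparison favours the classroom track throughout, but the pooled figures favour the apprenticeship track. The question is whether to condition on prior employment history.
Prior employment history is set before the programme has any effect — it is not caused by the programme — and it independently drives the outcome. That makes it a confounder, so the causal comparison is within prior employment history levels.
Standardising the apprenticeship track to the population prior employment history mix: 0.353·438/706 + 0.647·17/94 = 0.336.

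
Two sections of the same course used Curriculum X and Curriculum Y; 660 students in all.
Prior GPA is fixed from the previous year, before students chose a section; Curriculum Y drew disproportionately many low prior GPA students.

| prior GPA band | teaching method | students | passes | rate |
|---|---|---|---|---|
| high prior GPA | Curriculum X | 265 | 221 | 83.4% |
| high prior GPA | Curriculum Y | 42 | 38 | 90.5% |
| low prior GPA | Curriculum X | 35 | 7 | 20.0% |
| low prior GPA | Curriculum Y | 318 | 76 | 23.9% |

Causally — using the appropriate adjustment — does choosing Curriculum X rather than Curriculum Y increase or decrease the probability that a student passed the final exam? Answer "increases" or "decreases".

decreases

The prior GPA band-specific comparison favours Curriculum Y throughout, but the pooled figures favour Curriculum X. The question is whether to condition on prior GPA band.
The imbalance in prior GPA band arose from how students were allocated, not from anything the teaching method did; and prior GPA band independently affects the outcome. The pooled gap is confounded — condition on prior GPA band.
Within each level — high prior GPA: 83.4% vs 90.5%; low prior GPA: 20.0% vs 23.9% — Curriculum Y is higher every time.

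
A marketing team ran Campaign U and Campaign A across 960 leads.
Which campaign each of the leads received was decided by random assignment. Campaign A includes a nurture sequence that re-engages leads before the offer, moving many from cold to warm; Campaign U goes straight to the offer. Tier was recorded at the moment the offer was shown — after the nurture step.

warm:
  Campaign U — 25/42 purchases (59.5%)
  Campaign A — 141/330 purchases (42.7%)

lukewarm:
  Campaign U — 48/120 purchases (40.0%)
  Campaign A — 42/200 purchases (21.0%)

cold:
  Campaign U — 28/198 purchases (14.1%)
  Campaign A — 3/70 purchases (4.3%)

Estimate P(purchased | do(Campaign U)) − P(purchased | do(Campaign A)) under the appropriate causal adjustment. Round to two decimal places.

Campaign U is higher inside every engagement tier stratum but Campaign A is higher in aggregate. Whether to stratify depends on how engagement tier relates to the campaign.
Because the campaign influences engagement tier, engagement tier is a post-treatment mediator, not a confounder. Stratifying on it would bias the estimate; the causal effect is the crude pooled difference.
The causal difference is the pooled difference: 0.281 − 0.310 = -0.029.

-0.03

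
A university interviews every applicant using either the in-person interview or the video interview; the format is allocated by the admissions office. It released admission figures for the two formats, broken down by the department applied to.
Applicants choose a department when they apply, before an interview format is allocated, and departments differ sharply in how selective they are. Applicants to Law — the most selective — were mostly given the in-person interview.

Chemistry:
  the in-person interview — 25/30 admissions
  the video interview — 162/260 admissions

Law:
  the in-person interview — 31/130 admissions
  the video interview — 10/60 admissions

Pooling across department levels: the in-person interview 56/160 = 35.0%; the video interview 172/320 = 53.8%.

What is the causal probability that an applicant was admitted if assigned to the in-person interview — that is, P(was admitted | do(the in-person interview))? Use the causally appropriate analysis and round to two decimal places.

Since department is a pre-existing factor (not a product of the interview format) and it affects the outcome on its own, it is a confounder. The stratified rates, not the pooled rate, identify the causal effect.
Standardising the in-person interview to the population department mix: 0.604·25/30 + 0.396·31/130 = 0.598.

0.60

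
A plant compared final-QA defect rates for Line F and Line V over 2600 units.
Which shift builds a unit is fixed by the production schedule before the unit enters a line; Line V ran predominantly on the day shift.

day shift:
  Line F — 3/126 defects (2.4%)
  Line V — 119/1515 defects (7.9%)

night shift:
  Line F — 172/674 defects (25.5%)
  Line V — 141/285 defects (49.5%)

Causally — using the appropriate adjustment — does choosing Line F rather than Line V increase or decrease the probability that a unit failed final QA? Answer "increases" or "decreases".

Within every shift level Line F has the lower rate, yet pooled Line V does — Simpson's reversal.
The imbalance in shift arose from how units were allocated, not from anything the line did; and shift independently affects the outcome. The pooled gap is confounded — condition on shift.
Within each level — day shift: 2.4% vs 7.9%; night shift: 25.5% vs 49.5% — Line F is lower every time.

decreases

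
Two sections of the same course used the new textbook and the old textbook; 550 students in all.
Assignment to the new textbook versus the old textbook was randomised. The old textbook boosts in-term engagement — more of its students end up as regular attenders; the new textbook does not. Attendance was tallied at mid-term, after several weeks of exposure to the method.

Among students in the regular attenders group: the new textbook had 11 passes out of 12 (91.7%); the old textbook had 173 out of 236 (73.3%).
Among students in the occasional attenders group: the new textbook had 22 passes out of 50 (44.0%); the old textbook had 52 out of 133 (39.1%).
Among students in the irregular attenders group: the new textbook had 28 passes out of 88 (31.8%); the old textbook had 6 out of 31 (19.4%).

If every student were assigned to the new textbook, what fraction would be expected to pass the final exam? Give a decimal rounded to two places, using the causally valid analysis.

0.41

Mid-term attendance is downstream of the teaching method. One should not condition on a consequence of treatment, so the overall rates are the right comparison.
So P(outcome | do(the new textbook)) is just the pooled rate for the new textbook: 61/150 = 0.407.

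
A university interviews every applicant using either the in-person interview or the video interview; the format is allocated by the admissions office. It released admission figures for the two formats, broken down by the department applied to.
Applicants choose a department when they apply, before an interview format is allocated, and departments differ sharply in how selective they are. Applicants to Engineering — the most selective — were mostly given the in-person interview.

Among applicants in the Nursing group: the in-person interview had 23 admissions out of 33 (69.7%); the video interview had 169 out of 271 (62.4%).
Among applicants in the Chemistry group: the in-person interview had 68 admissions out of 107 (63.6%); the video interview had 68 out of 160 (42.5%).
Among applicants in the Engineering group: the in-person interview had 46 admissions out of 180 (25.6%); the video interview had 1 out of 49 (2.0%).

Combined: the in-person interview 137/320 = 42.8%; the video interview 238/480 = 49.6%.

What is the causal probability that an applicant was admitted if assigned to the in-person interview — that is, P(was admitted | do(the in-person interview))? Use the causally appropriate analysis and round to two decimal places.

The stratified and pooled comparisons disagree (the in-person interview wins within each department; the video interview wins overall), so the answer turns on the causal role of department.
Department differs across interview formats for reasons unrelated to any effect of the interview format itself, and it separately predicts the outcome — a classic confounder. We must compare within department levels.
Standardising the in-person interview to the population department mix: 0.380·23/33 + 0.334·68/107 + 0.286·46/180 = 0.550.

0.55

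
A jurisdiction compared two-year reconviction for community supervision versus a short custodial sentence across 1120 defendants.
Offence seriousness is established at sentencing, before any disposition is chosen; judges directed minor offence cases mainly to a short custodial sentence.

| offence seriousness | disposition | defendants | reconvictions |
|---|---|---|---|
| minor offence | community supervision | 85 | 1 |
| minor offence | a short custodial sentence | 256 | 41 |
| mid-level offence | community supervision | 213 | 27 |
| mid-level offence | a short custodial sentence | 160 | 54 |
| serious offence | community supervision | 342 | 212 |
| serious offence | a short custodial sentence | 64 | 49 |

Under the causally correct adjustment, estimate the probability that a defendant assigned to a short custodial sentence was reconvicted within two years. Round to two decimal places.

0.44

Offence seriousness differs across dispositions for reasons unrelated to any effect of the disposition itself, and it separately predicts the outcome — a classic confounder. We must compare within offence seriousness levels.
Standardising a short custodial sentence to the population offence seriousness mix: 0.304·41/256 + 0.333·54/160 + 0.362·49/64 = 0.439.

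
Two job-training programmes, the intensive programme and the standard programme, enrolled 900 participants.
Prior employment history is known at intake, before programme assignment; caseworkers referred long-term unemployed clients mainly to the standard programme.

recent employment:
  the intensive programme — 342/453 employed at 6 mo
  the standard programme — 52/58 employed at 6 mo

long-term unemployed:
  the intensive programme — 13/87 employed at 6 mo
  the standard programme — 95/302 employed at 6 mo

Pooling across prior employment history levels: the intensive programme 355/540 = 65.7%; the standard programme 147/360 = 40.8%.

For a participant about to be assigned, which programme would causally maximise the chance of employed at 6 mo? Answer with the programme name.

Since prior employment history is a pre-existing factor (not a product of the programme) and it affects the outcome on its own, it is a confounder. The stratified rates, not the pooled rate, identify the causal effect.
Within each level — recent employment: 75.5% vs 89.7%; long-term unemployed: 14.9% vs 31.5% — the standard programme is higher every time.

the standard programme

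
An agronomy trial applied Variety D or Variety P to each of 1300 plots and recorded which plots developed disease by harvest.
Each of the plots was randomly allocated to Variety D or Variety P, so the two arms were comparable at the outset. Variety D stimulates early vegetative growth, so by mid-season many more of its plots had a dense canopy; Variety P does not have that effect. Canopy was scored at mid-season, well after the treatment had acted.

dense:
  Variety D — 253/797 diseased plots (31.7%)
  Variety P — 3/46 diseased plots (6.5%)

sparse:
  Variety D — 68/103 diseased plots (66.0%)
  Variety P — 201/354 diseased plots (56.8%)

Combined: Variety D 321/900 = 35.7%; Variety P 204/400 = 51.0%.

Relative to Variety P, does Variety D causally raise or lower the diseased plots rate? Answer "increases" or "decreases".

Mid-season canopy here is a post-treatment variable shaped by the variety; conditioning on it would introduce bias rather than remove it. The overall comparison is the causal one.
Pooled: Variety D 35.7% vs Variety P 51.0%; Variety D is lower overall.

decreases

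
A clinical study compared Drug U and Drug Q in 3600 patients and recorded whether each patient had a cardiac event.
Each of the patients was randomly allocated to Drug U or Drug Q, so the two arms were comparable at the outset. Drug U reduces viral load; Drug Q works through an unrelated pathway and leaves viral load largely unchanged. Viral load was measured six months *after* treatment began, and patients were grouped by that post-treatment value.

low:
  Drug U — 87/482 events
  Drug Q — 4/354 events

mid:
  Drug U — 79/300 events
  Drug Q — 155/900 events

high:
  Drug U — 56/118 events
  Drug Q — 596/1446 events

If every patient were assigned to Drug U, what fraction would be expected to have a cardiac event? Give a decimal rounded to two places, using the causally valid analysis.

Viral load is downstream of the drug. One should not condition on a consequence of treatment, so the overall rates are the right comparison.
So P(outcome | do(Drug U)) is just the pooled rate for Drug U: 222/900 = 0.247.

0.25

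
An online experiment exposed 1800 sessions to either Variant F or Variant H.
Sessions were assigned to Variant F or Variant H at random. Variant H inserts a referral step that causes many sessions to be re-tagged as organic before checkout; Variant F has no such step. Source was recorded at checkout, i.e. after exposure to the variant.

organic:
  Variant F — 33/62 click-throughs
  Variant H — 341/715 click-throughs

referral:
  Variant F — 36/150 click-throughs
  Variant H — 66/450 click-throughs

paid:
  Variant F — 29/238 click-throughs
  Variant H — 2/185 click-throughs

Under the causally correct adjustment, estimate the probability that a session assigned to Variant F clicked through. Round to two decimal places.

0.22

The traffic source-specific comparison favours Variant F throughout, but the pooled figures favour Variant H. The question is whether to condition on traffic source.
Traffic source here is a post-treatment variable shaped by the variant; conditioning on it would introduce bias rather than remove it. The overall comparison is the causal one.
So P(outcome | do(Variant F)) is just the pooled rate for Variant F: 98/450 = 0.218.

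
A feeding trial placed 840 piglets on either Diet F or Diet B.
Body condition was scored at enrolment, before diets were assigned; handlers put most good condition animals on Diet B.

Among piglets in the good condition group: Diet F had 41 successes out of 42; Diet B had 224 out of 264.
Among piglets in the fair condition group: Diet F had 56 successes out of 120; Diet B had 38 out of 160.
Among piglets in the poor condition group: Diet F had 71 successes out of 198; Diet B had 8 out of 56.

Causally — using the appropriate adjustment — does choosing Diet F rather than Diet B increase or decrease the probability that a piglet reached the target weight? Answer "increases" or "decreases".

Starting body condition is set before the diet has any effect — it is not caused by the diet — and it independently drives the outcome. That makes it a confounder, so the causal comparison is within starting body condition levels.
Within each level — good condition: 97.6% vs 84.8%; fair condition: 46.7% vs 23.8%; poor condition: 35.9% vs 14.3% — Diet F is higher every time.

increases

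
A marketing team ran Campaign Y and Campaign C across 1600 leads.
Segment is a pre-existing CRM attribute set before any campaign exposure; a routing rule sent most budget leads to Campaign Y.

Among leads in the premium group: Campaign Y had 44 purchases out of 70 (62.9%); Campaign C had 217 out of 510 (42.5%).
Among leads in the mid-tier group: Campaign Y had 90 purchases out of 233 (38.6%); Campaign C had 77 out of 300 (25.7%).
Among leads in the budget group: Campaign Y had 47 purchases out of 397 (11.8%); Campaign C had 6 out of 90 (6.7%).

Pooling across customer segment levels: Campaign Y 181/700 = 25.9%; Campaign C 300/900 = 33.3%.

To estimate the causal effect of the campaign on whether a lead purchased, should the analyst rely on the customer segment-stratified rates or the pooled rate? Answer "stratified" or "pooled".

The customer segment-specific comparison favours Campaign Y throughout, but the pooled figures favour Campaign C. The question is whether to condition on customer segment.
The imbalance in customer segment arose from how leads were allocated, not from anything the campaign did; and customer segment independently affects the outcome. The pooled gap is confounded — condition on customer segment.
Within each level — premium: 62.9% vs 42.5%; mid-tier: 38.6% vs 25.7%; budget: 11.8% vs 6.7% — Campaign Y is higher every time.

stratified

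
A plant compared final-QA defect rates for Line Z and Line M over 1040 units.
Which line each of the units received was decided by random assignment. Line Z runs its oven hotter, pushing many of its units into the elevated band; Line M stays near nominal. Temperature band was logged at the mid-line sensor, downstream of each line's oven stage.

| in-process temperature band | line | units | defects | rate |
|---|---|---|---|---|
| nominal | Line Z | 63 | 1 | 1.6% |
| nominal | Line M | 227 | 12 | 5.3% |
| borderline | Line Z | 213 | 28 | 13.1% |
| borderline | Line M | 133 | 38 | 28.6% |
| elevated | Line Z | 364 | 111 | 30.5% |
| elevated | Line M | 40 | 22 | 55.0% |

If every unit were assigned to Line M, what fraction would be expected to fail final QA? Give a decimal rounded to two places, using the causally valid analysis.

0.18

Stratifying would compare lines among units the lines themselves sorted into in-process temperature band groups — a form of selection on an intermediate. The unconditioned pooled rates give the total causal effect.
So P(outcome | do(Line M)) is just the pooled rate for Line M: 72/400 = 0.180.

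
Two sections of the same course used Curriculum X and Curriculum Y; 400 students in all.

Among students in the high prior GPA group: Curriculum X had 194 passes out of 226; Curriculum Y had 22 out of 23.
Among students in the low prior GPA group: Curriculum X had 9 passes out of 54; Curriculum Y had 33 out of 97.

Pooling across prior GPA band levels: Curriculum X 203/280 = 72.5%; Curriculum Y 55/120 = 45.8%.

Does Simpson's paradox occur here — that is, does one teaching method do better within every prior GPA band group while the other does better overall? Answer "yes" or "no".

Within each prior GPA band level (high prior GPA 85.8% vs 95.7%; low prior GPA 16.7% vs 34.0%), Curriculum Y has the higher rate every time. Pooled: 72.5% vs 45.8% — Curriculum X has the higher rate overall. The two comparisons disagree.

yes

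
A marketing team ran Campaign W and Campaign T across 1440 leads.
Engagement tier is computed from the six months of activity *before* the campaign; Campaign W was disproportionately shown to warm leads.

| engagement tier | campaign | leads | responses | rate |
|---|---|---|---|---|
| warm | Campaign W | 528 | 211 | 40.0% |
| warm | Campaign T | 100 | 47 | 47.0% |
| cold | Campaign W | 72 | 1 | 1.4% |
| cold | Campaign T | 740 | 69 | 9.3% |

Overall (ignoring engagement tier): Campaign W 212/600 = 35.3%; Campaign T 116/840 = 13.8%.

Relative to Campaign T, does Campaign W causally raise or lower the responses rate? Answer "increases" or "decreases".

decreases

The engagement tier-specific comparison favours Campaign T throughout, but the pooled figures favour Campaign W. The question is whether to condition on engagement tier.
Engagement tier differs across campaigns for reasons unrelated to any effect of the campaign itself, and it separately predicts the outcome — a classic confounder. We must compare within engagement tier levels.
Within each level — warm: 40.0% vs 47.0%; cold: 1.4% vs 9.3% — Campaign T is higher every time.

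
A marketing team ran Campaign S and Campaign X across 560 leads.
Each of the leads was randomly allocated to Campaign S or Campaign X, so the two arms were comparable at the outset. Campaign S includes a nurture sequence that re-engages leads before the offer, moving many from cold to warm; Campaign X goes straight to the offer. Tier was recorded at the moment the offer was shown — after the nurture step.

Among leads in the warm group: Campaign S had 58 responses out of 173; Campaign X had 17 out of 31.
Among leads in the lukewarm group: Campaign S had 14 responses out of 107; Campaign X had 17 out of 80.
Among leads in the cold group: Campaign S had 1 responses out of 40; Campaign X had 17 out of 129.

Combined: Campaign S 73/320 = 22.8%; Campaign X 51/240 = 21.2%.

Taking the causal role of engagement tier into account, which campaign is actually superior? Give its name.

Campaign S

Campaign X is higher inside every engagement tier stratum but Campaign S is higher in aggregate. Whether to stratify depends on how engagement tier relates to the campaign.
Engagement tier is recorded after the campaign and is itself shifted by it — it sits on the causal path from campaign to outcome. Conditioning on a mediator would strip out part of the effect we want; the pooled comparison gives the total causal effect.
Pooled: Campaign S 22.8% vs Campaign X 21.2%; Campaign S is higher overall.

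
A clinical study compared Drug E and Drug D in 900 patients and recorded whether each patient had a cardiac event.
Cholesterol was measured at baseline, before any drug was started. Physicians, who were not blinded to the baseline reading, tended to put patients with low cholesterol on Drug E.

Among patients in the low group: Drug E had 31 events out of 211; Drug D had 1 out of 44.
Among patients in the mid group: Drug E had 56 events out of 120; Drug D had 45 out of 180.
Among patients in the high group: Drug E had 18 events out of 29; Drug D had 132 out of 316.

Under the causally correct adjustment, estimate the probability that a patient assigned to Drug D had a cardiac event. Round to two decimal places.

Cholesterol is set before the drug has any effect — it is not caused by the drug — and it independently drives the outcome. That makes it a confounder, so the causal comparison is within cholesterol levels.
Standardising Drug D to the population cholesterol mix: 0.283·1/44 + 0.333·45/180 + 0.383·132/316 = 0.250.

0.25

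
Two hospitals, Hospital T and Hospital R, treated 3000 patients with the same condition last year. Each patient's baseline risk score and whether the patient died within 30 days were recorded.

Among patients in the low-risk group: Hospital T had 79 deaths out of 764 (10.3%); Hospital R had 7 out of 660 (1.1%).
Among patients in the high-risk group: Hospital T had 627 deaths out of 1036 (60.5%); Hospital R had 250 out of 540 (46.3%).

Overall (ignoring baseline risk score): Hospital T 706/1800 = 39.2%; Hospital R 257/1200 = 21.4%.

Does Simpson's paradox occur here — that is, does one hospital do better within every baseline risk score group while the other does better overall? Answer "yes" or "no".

Within each baseline risk score level (low-risk 10.3% vs 1.1%; high-risk 60.5% vs 46.3%), Hospital R has the lower rate every time. Pooled: 39.2% vs 21.4% — Hospital R has the lower rate overall. They agree.

no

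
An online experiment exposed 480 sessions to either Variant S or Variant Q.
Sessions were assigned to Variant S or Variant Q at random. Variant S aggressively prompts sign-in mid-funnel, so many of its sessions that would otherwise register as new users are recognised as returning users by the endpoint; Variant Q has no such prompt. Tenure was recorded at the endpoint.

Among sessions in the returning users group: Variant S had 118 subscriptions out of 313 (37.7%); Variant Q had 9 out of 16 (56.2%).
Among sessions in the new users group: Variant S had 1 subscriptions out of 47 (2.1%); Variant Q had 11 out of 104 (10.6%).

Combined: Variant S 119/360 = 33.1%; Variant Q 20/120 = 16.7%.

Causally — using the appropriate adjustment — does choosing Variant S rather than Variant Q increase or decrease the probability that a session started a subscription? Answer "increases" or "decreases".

User tenure is downstream of the variant. One should not condition on a consequence of treatment, so the overall rates are the right comparison.
Pooled: Variant S 33.1% vs Variant Q 16.7%; Variant S is higher overall.

increases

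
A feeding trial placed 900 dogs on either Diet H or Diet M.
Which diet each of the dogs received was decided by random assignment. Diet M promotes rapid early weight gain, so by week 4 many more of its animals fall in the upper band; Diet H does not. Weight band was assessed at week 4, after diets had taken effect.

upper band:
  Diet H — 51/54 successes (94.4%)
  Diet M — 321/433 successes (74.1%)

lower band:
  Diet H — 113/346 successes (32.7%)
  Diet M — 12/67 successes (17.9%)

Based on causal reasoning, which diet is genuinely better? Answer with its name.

The stratified and pooled comparisons disagree (Diet H wins within each week-4 weight band; Diet M wins overall), so the answer turns on the causal role of week-4 weight band.
The distribution of week-4 weight band is itself part of what the diet does — it is an intermediate outcome. Holding it fixed would remove that part of the effect; the total effect is the pooled difference.
Pooled: Diet H 41.0% vs Diet M 66.6%; Diet M is higher overall.

Diet M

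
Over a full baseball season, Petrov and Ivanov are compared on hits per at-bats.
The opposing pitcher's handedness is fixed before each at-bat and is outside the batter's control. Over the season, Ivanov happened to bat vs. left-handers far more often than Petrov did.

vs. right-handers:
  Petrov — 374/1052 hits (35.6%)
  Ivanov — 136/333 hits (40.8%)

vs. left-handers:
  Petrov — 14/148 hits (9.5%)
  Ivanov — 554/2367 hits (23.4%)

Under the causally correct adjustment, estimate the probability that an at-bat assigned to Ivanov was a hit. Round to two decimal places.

0.30

Within every pitcher handedness level Ivanov has the higher rate, yet pooled Petrov does — Simpson's reversal.
Pitcher handedness differs across players for reasons unrelated to any effect of the player itself, and it separately predicts the outcome — a classic confounder. We must compare within pitcher handedness levels.
Standardising Ivanov to the population pitcher handedness mix: 0.355·136/333 + 0.645·554/2367 = 0.296.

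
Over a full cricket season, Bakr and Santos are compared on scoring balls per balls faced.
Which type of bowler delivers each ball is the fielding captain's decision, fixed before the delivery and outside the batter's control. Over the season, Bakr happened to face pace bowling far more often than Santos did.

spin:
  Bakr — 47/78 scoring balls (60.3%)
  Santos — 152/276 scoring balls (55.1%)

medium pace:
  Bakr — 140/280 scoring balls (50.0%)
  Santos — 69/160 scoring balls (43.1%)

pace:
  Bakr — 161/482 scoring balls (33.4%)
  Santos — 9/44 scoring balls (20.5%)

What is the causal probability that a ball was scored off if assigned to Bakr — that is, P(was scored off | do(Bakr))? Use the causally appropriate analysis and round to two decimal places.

The imbalance in bowling type arose from how balls faced were allocated, not from anything the player did; and bowling type independently affects the outcome. The pooled gap is confounded — condition on bowling type.
Standardising Bakr to the population bowling type mix: 0.268·47/78 + 0.333·140/280 + 0.398·161/482 = 0.461.

0.46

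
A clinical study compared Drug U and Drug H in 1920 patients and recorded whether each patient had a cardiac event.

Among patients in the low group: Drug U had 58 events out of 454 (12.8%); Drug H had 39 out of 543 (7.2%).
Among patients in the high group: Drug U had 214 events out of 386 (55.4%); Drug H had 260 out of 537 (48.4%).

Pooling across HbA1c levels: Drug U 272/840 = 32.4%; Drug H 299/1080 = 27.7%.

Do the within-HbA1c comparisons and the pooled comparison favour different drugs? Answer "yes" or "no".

Within each HbA1c level (low 12.8% vs 7.2%; high 55.4% vs 48.4%), Drug H has the lower rate every time. Pooled: 32.4% vs 27.7% — Drug H has the lower rate overall. They agree.

no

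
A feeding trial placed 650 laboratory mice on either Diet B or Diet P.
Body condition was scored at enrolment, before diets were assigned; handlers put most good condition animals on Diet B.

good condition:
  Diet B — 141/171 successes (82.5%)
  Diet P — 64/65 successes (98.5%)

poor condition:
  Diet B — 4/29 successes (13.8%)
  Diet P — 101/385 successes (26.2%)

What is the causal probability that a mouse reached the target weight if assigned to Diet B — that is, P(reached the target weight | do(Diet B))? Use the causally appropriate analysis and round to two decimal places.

The starting body condition-specific comparison favours Diet P throughout, but the pooled figures favour Diet B. The question is whether to condition on starting body condition.
Here starting body condition is a common cause — it drives both which diet a case falls under and the outcome. The crude comparison mixes populations; the stratum-specific rates are the causally relevant ones.
Standardising Diet B to the population starting body condition mix: 0.363·141/171 + 0.637·4/29 = 0.387.

0.39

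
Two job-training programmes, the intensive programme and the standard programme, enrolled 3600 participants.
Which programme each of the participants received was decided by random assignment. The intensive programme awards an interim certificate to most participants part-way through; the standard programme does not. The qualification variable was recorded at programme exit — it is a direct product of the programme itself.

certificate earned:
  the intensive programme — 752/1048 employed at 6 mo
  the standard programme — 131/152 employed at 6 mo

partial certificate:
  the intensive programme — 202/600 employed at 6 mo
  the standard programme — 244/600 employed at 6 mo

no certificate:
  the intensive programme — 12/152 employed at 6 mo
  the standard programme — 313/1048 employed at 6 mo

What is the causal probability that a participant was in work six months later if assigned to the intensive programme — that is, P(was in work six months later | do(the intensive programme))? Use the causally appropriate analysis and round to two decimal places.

The stratified and pooled comparisons disagree (the standard programme wins within each qualification attained during the programme; the intensive programme wins overall), so the answer turns on the causal role of qualification attained during the programme.
Qualification attained during the programme is downstream of the programme. One should not condition on a consequence of treatment, so the overall rates are the right comparison.
So P(outcome | do(the intensive programme)) is just the pooled rate for the intensive programme: 966/1800 = 0.537.

0.54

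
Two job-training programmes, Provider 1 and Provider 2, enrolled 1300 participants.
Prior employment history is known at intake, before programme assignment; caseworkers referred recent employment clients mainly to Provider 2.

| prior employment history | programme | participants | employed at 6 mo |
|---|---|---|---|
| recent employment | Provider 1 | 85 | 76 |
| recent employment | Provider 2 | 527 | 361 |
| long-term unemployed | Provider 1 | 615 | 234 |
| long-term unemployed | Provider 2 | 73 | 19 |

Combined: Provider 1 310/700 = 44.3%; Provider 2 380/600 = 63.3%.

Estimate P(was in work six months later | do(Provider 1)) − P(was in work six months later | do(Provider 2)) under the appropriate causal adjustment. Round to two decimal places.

+0.16

Prior employment history differs across programmes for reasons unrelated to any effect of the programme itself, and it separately predicts the outcome — a classic confounder. We must compare within prior employment history levels.
Adjusting over the population distribution of prior employment history: 0.471·(0.894−0.685) + 0.529·(0.380−0.260) = +0.162.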